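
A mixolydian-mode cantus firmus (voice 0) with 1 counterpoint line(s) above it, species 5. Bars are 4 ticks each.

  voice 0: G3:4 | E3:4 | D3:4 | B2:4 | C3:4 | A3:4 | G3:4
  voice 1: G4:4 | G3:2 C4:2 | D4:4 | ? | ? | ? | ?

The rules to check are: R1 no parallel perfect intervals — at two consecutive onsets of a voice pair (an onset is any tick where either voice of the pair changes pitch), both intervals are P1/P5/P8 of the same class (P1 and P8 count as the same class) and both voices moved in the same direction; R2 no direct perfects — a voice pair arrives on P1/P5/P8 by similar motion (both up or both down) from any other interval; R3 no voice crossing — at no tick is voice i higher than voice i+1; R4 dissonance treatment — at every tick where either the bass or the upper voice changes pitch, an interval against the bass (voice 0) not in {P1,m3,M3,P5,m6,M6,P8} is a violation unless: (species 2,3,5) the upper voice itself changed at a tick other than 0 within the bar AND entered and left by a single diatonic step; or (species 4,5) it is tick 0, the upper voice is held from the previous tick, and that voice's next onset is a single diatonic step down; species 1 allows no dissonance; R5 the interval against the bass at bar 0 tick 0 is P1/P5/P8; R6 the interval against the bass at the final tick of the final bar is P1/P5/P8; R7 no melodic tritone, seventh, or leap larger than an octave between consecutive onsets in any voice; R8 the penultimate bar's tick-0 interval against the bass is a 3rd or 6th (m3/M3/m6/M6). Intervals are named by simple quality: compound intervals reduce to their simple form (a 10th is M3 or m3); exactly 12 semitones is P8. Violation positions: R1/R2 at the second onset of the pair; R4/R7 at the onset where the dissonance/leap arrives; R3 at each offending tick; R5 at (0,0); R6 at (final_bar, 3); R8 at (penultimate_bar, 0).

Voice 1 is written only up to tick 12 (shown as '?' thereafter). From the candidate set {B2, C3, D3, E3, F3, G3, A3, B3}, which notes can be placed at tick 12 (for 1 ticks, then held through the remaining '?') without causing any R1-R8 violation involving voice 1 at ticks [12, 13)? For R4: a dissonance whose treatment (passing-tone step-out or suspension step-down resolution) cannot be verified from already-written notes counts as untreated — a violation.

B2: violates R1,R7
C3: violates R4,R7
D3: legal
E3: violates R4,R7
F3: violates R4
G3: legal
A3: violates R4
B3: violates R1

{D3, G3}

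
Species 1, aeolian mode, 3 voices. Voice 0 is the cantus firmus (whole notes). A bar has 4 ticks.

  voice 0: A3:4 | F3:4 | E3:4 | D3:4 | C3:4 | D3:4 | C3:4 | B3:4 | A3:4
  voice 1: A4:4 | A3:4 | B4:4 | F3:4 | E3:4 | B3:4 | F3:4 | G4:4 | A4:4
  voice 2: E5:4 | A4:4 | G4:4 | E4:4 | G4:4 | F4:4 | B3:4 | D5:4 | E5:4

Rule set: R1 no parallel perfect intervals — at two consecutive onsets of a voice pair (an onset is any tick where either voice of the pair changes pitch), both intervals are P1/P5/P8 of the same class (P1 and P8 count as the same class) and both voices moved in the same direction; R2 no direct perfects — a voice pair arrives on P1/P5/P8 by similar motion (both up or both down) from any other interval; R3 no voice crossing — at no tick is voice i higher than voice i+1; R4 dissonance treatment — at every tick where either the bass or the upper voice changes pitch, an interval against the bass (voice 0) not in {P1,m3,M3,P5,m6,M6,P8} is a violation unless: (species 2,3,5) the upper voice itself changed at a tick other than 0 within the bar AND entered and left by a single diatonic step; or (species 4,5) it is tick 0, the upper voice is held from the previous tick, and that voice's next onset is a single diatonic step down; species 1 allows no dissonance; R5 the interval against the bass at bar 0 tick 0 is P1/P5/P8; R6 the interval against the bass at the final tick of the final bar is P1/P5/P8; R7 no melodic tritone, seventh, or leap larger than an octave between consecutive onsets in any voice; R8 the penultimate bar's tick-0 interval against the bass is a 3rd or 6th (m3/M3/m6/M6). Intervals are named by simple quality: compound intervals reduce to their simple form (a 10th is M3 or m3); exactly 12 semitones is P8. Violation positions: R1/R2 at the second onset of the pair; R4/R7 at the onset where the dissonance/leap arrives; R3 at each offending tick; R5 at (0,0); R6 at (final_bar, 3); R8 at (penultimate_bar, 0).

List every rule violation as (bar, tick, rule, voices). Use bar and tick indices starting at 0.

(1, 0, R2, (1, 2))
(2, 0, R3, (1, 2))
(2, 0, R7, (1,))
(2, 1, R3, (1, 2))
(2, 2, R3, (1, 2))
(2, 3, R3, (1, 2))
(3, 0, R4, (0, 2))
(3, 0, R7, (1,))
(6, 0, R4, (0, 1))
(6, 0, R4, (0, 2))
(6, 0, R7, (1,))
(6, 0, R7, (2,))
(7, 0, R2, (1, 2))
(7, 0, R7, (0,))
(7, 0, R7, (1,))
(7, 0, R7, (2,))
(8, 0, R1, (1, 2))

bar 0: v0=A3 v1=A4 v2=E5 downbeat P5
bar 1: v0=F3 v1=A3 v2=A4 downbeat M3
bar 2: v0=E3 v1=B4 v2=G4 downbeat m3
bar 3: v0=D3 v1=F3 v2=E4 downbeat M2
bar 4: v0=C3 v1=E3 v2=G4 downbeat P5
bar 5: v0=D3 v1=B3 v2=F4 downbeat m3
bar 6: v0=C3 v1=F3 v2=B3 downbeat M7
bar 7: v0=B3 v1=G4 v2=D5 downbeat m3
bar 8: v0=A3 v1=A4 v2=E5 downbeat P5
  -> R2 @ bar 1 tick 0 v(1, 2): A4/E5 P5 -> A3/A4 P8 similar
  -> R3 @ bar 2 tick 0 v(1, 2): B4 above G4
  -> R7 @ bar 2 tick 0 v(1,): A3->B4 leap 14st
  -> R3 @ bar 2 tick 1 v(1, 2): B4 above G4
  -> R3 @ bar 2 tick 2 v(1, 2): B4 above G4
  -> R3 @ bar 2 tick 3 v(1, 2): B4 above G4
  -> R4 @ bar 3 tick 0 v(0, 2): D3/E4 M2 untreated
  -> R7 @ bar 3 tick 0 v(1,): B4->F3 leap 18st
  -> R4 @ bar 6 tick 0 v(0, 1): C3/F3 P4 untreated
  -> R4 @ bar 6 tick 0 v(0, 2): C3/B3 M7 untreated
  -> R7 @ bar 6 tick 0 v(1,): B3->F3 leap 6st
  -> R7 @ bar 6 tick 0 v(2,): F4->B3 leap 6st
  -> R2 @ bar 7 tick 0 v(1, 2): F3/B3 TT -> G4/D5 P5 similar
  -> R7 @ bar 7 tick 0 v(0,): C3->B3 leap 11st
  -> R7 @ bar 7 tick 0 v(1,): F3->G4 leap 14st
  -> R7 @ bar 7 tick 0 v(2,): B3->D5 leap 15st
  -> R1 @ bar 8 tick 0 v(1, 2): G4/D5 P5 -> A4/E5 P5 similar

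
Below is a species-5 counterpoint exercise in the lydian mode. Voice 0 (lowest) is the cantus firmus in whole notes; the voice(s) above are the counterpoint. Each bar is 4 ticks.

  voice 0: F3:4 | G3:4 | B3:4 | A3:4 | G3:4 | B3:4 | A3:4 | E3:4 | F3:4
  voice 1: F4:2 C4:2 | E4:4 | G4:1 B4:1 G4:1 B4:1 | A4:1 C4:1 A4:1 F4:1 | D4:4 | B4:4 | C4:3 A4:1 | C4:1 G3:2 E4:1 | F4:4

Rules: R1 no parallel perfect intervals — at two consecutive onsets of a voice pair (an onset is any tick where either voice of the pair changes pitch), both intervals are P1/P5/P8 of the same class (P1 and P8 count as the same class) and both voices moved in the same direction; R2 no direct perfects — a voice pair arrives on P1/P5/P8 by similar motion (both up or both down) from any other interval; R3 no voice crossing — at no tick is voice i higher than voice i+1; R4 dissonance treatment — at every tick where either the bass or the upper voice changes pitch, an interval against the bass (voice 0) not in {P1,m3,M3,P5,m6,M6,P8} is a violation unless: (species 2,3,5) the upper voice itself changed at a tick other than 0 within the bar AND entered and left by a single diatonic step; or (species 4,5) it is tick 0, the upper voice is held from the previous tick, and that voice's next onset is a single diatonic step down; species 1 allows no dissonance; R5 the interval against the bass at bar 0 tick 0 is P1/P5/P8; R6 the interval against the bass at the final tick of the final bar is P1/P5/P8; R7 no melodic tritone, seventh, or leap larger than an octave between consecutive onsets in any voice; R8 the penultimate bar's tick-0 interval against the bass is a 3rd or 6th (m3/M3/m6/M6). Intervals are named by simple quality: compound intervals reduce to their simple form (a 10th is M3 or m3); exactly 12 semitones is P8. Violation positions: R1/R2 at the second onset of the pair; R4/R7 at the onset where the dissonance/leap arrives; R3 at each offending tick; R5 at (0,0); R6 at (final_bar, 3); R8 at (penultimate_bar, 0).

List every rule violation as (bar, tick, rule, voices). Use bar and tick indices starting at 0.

(3, 0, R1, (0, 1))
(4, 0, R2, (0, 1))
(5, 0, R2, (0, 1))
(6, 0, R7, (1,))
(8, 0, R1, (0, 1))

bar 0: v0=F3 v1=F4 downbeat P8
bar 1: v0=G3 v1=E4 downbeat M6
bar 2: v0=B3 v1=G4 downbeat m6
bar 3: v0=A3 v1=A4 downbeat P8
bar 4: v0=G3 v1=D4 downbeat P5
bar 5: v0=B3 v1=B4 downbeat P8
bar 6: v0=A3 v1=C4 downbeat m3
bar 7: v0=E3 v1=C4 downbeat m6
bar 8: v0=F3 v1=F4 downbeat P8
  -> R1 @ bar 3 tick 0 v(0, 1): B3/B4 P8 -> A3/A4 P8 similar
  -> R2 @ bar 4 tick 0 v(0, 1): A3/F4 m6 -> G3/D4 P5 similar
  -> R2 @ bar 5 tick 0 v(0, 1): G3/D4 P5 -> B3/B4 P8 similar
  -> R7 @ bar 6 tick 0 v(1,): B4->C4 leap 11st
  -> R1 @ bar 8 tick 0 v(0, 1): E3/E4 P8 -> F3/F4 P8 similar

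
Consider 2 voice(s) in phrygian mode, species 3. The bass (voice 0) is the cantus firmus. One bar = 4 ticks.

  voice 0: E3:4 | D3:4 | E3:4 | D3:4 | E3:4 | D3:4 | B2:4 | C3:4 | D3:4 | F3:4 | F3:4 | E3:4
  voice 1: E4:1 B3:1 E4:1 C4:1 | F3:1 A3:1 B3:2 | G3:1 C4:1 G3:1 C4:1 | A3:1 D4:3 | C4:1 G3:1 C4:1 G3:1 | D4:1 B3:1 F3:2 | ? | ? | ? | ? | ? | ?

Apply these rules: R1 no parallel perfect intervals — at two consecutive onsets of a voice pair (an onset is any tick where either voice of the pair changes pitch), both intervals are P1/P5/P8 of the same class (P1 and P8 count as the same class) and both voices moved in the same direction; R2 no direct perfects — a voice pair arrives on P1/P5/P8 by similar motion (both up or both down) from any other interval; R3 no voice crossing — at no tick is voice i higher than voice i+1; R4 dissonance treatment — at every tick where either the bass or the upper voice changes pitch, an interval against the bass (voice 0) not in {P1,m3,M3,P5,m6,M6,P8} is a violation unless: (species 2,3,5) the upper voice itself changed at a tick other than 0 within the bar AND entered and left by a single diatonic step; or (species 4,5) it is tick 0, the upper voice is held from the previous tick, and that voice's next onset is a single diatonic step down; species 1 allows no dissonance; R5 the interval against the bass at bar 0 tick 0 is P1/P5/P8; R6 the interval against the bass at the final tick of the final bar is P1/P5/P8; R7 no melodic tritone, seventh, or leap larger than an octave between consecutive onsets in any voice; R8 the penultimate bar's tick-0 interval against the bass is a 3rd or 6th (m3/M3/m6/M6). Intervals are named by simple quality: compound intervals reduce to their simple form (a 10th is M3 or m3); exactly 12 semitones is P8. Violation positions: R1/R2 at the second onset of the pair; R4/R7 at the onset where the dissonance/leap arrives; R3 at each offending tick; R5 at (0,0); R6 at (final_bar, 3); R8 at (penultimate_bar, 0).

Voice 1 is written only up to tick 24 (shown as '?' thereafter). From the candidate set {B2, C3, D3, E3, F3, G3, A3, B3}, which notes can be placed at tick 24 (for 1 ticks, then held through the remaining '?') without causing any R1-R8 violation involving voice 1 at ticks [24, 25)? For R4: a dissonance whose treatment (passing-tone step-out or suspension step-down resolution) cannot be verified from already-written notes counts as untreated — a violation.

B2: violates R2,R7
C3: violates R4
D3: legal
E3: violates R4
F3: violates R4
G3: legal
A3: violates R4
B3: violates R7

{D3, G3}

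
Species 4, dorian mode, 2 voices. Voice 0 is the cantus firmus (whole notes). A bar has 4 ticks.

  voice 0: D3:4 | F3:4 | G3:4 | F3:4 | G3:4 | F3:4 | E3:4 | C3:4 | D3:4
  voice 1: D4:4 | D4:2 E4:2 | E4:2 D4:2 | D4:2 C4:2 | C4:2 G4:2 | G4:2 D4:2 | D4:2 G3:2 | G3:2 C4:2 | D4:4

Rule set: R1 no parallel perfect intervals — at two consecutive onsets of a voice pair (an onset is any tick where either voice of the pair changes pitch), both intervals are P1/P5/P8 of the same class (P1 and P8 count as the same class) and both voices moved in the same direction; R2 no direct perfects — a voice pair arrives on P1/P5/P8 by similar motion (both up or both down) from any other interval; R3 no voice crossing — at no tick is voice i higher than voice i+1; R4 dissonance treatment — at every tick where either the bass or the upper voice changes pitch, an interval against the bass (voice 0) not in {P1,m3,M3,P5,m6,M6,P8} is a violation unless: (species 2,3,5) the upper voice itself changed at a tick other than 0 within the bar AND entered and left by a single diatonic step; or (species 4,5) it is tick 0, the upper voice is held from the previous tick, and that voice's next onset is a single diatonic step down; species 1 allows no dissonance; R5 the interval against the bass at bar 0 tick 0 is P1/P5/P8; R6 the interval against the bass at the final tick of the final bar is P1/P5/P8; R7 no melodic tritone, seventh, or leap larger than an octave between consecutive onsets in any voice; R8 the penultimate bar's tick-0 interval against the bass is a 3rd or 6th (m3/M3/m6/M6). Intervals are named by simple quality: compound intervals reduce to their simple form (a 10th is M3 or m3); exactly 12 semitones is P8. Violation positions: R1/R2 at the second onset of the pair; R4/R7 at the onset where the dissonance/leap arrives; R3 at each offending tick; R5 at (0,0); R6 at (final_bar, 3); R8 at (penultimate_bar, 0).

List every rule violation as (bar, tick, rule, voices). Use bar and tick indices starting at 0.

(1, 2, R4, (0, 1))
(4, 0, R4, (0, 1))
(5, 0, R4, (0, 1))
(6, 0, R4, (0, 1))
(7, 0, R8, (0, 1))
(8, 0, R1, (0, 1))

bar 0: v0=D3 v1=D4 downbeat P8
bar 1: v0=F3 v1=D4 downbeat M6
bar 2: v0=G3 v1=E4 downbeat M6
bar 3: v0=F3 v1=D4 downbeat M6
bar 4: v0=G3 v1=C4 downbeat P4
bar 5: v0=F3 v1=G4 downbeat M2
bar 6: v0=E3 v1=D4 downbeat m7
bar 7: v0=C3 v1=G3 downbeat P5
bar 8: v0=D3 v1=D4 downbeat P8
  -> R4 @ bar 1 tick 2 v(0, 1): F3/E4 M7 untreated
  -> R4 @ bar 4 tick 0 v(0, 1): G3/C4 P4 untreated
  -> R4 @ bar 5 tick 0 v(0, 1): F3/G4 M2 untreated
  -> R4 @ bar 6 tick 0 v(0, 1): E3/D4 m7 untreated
  -> R8 @ bar 7 tick 0 v(0, 1): penult P5 not 3rd/6th
  -> R1 @ bar 8 tick 0 v(0, 1): C3/C4 P8 -> D3/D4 P8 similar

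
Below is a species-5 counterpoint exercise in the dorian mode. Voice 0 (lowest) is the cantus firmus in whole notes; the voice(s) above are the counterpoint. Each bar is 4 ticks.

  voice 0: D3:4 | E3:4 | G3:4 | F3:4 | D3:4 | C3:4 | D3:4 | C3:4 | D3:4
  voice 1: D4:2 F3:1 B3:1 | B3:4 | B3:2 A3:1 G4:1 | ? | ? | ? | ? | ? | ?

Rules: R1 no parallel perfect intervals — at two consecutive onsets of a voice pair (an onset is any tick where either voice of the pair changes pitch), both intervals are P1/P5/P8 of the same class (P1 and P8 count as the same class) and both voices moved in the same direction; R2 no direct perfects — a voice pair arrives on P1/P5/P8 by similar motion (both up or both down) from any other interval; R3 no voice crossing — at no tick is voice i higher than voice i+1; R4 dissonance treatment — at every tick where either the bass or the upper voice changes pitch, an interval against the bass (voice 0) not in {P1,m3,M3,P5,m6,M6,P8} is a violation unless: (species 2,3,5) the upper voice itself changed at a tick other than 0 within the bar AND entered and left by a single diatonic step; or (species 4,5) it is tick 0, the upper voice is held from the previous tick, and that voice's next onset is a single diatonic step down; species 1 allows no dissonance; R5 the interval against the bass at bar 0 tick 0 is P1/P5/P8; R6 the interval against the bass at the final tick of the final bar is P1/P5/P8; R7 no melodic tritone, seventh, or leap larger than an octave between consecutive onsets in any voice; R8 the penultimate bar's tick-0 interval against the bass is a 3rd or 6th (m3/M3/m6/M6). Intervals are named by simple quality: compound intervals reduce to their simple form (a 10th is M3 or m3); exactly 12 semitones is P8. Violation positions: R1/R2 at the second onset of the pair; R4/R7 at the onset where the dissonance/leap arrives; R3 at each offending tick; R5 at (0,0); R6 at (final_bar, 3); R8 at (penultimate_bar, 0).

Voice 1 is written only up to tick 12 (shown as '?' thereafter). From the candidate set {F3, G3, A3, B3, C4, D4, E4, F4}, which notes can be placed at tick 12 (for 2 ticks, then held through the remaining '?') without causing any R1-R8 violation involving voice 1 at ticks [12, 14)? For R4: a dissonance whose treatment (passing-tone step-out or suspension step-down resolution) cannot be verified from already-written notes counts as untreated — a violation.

{D4}

F3: violates R1,R7
G3: violates R4
A3: violates R7
B3: violates R4
C4: violates R2
D4: legal
E4: violates R4
F4: violates R1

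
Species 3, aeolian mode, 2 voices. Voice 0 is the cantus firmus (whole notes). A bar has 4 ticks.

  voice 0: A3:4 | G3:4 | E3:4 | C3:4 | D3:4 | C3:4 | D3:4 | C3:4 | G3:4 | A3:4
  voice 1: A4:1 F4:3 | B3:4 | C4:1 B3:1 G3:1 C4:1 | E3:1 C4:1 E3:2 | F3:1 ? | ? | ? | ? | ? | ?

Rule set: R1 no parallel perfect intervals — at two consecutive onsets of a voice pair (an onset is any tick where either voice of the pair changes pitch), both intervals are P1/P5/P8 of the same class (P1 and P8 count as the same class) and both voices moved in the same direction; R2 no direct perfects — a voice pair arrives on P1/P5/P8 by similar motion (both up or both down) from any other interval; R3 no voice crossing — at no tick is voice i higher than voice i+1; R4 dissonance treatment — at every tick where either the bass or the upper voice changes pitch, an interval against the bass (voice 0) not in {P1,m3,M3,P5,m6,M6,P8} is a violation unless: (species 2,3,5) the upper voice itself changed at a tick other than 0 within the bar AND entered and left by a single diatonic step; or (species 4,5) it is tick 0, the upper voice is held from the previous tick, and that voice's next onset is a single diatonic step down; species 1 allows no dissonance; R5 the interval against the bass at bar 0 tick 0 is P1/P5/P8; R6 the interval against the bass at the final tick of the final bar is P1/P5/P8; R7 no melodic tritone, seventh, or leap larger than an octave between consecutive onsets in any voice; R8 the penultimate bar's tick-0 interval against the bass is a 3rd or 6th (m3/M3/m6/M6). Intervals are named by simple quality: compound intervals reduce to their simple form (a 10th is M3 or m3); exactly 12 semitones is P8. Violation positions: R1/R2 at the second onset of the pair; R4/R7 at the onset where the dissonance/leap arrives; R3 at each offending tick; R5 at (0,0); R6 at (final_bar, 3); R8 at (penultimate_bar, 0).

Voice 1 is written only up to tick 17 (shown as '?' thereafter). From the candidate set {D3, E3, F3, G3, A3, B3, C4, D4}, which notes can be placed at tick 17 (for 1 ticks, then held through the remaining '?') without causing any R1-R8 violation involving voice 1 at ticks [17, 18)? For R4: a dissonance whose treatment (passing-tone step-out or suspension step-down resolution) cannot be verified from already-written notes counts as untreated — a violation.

{A3, D3, D4, F3}

D3: legal
E3: violates R4
F3: legal
G3: violates R4
A3: legal
B3: violates R7
C4: violates R4
D4: legal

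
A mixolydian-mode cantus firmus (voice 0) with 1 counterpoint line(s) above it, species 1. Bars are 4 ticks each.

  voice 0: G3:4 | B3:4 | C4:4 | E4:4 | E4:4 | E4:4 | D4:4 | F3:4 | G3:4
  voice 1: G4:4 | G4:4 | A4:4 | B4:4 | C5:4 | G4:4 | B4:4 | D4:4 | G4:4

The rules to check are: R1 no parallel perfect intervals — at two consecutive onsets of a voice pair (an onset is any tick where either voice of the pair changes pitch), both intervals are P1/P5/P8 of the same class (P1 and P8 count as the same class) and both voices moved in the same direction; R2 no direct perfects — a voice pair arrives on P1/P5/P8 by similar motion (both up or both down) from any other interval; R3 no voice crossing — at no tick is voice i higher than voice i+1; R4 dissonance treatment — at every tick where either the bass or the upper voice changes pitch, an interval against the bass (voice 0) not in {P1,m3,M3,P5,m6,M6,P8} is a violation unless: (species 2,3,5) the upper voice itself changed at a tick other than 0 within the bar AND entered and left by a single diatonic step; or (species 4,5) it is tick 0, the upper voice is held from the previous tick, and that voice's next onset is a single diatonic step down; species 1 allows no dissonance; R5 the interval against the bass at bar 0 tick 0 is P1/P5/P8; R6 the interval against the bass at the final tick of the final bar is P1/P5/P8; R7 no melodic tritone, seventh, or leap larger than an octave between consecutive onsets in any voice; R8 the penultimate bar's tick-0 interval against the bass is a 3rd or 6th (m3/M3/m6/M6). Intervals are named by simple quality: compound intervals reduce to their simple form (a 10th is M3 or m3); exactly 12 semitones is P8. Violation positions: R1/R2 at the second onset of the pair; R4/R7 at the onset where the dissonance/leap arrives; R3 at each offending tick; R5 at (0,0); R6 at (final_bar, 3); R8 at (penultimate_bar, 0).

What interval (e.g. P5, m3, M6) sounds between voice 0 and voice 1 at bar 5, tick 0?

m3

voice 0=E4 voice 1=G4 -> m3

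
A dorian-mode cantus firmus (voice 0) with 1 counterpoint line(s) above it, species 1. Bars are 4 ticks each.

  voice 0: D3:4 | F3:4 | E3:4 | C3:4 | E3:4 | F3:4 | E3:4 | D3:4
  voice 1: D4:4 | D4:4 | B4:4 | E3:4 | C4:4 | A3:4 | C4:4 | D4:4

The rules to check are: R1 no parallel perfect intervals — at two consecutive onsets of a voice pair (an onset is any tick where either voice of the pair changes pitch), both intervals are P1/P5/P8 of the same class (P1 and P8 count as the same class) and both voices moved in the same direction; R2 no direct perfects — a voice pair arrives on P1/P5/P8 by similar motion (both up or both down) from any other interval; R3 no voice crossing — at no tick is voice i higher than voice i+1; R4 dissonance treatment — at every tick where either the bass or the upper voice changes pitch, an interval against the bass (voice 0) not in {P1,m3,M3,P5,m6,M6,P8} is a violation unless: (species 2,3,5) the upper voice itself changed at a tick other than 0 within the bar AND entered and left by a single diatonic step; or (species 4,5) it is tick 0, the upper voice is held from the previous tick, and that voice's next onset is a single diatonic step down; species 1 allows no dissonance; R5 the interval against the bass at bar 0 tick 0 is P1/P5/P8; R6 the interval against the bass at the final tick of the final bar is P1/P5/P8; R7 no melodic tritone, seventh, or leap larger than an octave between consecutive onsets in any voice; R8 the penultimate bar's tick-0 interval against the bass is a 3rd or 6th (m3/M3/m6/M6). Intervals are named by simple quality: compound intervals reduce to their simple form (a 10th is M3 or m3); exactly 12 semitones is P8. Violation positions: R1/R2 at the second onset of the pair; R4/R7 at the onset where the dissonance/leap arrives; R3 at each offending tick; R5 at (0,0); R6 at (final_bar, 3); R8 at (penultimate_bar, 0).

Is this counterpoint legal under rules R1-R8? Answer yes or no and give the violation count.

bar 0: v0=D3 v1=D4 (P8)
bar 1: v0=F3 v1=D4 (M6)
bar 2: v0=E3 v1=B4 (P5)
bar 3: v0=C3 v1=E3 (M3)
bar 4: v0=E3 v1=C4 (m6)
bar 5: v0=F3 v1=A3 (M3)
bar 6: v0=E3 v1=C4 (m6)
bar 7: v0=D3 v1=D4 (P8)
  R7 @ bar3.0: B4->E3 leap 19st

No (1 violations)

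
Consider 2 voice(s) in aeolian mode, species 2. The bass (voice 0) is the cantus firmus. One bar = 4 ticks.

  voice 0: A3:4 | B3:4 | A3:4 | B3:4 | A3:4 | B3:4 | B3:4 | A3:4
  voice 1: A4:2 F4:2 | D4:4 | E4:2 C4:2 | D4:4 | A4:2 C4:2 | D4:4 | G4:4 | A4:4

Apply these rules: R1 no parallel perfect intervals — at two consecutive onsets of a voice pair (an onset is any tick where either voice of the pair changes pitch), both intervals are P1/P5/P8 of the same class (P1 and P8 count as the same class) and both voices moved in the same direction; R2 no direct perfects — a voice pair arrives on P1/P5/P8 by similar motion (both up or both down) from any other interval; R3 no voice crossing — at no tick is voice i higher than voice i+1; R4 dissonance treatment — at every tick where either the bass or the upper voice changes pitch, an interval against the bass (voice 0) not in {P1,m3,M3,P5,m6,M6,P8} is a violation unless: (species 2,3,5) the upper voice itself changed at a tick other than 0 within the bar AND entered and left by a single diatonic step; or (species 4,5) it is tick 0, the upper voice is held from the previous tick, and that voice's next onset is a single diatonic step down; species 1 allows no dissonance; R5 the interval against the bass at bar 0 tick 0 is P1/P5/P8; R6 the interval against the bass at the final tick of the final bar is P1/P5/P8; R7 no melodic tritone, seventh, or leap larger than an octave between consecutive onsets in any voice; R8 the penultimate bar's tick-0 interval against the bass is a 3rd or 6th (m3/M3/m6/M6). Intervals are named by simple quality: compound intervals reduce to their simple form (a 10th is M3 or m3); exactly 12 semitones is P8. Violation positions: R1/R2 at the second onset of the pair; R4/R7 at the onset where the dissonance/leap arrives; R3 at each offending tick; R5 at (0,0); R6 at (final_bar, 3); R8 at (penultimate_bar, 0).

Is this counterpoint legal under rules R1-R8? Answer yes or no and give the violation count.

Yes (0 violations)

bar 0: v0=A3 v1=A4 (P8)
bar 1: v0=B3 v1=D4 (m3)
bar 2: v0=A3 v1=E4 (P5)
bar 3: v0=B3 v1=D4 (m3)
bar 4: v0=A3 v1=A4 (P8)
bar 5: v0=B3 v1=D4 (m3)
bar 6: v0=B3 v1=G4 (m6)
bar 7: v0=A3 v1=A4 (P8)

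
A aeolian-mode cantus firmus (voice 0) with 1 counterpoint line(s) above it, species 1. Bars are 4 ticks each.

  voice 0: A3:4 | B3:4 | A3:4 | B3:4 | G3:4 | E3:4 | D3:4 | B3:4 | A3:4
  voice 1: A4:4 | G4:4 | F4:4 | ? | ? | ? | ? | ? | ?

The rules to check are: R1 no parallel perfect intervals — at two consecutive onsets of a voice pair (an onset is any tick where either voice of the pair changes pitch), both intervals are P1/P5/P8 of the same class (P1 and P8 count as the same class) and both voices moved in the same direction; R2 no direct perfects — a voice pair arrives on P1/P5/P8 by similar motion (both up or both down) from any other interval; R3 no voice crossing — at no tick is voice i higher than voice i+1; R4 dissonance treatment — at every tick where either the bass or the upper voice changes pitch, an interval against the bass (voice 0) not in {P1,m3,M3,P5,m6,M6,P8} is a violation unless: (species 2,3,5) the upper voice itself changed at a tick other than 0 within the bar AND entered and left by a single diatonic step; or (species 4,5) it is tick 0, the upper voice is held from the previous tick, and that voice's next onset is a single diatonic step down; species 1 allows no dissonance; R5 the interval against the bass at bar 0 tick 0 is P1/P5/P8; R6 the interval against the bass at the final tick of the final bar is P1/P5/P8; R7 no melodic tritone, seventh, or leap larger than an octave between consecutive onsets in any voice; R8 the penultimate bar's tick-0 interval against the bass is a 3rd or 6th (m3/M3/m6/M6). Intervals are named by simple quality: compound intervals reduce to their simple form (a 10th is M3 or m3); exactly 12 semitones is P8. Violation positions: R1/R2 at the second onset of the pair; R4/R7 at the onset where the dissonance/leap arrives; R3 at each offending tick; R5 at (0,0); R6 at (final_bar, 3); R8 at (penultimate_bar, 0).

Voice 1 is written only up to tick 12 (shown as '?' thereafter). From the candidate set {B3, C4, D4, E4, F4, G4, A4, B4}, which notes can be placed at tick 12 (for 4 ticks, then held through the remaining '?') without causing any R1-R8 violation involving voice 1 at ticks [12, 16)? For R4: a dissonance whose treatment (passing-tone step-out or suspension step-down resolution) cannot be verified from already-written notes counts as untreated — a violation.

{D4, G4}

B3: violates R7
C4: violates R4
D4: legal
E4: violates R4
F4: violates R4
G4: legal
A4: violates R4
B4: violates R2,R7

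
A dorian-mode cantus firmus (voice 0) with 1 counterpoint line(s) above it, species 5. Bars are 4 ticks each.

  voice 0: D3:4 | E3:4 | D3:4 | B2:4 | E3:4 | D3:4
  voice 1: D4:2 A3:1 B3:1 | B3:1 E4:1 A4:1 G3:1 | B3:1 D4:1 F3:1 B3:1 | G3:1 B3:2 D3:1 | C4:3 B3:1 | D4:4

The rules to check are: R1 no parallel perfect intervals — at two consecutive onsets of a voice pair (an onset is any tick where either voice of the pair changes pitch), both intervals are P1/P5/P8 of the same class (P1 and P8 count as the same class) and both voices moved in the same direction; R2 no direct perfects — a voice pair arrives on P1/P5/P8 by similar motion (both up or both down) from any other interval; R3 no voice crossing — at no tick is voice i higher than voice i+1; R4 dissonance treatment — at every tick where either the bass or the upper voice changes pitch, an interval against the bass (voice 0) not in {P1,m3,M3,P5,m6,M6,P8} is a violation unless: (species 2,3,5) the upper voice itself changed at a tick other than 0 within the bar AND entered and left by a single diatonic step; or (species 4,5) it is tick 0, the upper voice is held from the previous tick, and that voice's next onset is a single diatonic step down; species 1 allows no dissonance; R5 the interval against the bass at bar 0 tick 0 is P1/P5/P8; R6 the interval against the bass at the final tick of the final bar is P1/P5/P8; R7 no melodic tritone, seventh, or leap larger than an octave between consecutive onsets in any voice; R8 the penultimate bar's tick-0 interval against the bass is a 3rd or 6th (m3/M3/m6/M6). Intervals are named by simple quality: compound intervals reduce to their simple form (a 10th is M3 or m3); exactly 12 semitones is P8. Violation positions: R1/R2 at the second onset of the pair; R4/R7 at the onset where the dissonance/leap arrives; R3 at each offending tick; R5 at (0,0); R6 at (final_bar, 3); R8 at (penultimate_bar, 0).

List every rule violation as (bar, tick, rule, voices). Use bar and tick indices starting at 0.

bar 0: v0=D3 v1=D4 downbeat P8
bar 1: v0=E3 v1=B3 downbeat P5
bar 2: v0=D3 v1=B3 downbeat M6
bar 3: v0=B2 v1=G3 downbeat m6
bar 4: v0=E3 v1=C4 downbeat m6
bar 5: v0=D3 v1=D4 downbeat P8
  -> R4 @ bar 1 tick 2 v(0, 1): E3/A4 P4 untreated
  -> R7 @ bar 1 tick 3 v(1,): A4->G3 leap 14st
  -> R7 @ bar 2 tick 3 v(1,): F3->B3 leap 6st
  -> R7 @ bar 4 tick 0 v(1,): D3->C4 leap 10st

(1, 2, R4, (0, 1))
(1, 3, R7, (1,))
(2, 3, R7, (1,))
(4, 0, R7, (1,))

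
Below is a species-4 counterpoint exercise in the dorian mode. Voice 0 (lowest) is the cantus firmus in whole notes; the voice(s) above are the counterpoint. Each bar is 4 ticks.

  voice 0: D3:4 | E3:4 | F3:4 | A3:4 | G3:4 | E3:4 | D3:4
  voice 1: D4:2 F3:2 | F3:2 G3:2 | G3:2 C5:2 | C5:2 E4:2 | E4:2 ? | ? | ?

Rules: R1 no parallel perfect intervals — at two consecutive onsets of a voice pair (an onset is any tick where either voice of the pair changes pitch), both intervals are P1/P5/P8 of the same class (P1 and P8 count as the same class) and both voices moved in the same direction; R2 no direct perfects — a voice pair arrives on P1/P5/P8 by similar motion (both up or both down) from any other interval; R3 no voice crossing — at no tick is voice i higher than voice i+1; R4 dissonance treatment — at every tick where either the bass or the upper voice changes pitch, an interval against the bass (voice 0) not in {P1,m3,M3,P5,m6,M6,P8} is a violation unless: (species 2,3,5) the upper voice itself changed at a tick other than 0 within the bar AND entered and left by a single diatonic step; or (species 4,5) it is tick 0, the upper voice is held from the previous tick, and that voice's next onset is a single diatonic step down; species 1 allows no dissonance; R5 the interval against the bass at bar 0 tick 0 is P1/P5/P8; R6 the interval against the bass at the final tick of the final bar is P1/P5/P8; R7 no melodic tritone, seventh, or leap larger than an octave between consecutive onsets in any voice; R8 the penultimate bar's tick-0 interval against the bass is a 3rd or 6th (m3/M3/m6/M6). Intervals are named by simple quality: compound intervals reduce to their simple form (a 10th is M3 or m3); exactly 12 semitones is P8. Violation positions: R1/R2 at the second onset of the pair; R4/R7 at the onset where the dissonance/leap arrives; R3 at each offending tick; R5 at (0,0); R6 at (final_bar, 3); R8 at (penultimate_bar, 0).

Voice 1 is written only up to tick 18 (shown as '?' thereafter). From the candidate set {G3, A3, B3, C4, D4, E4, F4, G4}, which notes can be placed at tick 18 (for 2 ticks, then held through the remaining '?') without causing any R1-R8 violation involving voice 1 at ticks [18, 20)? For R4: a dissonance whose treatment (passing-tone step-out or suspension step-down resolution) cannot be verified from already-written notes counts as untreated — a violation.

{B3, D4, E4, G3, G4}

G3: legal
A3: violates R4
B3: legal
C4: violates R4
D4: legal
E4: legal
F4: violates R4
G4: legal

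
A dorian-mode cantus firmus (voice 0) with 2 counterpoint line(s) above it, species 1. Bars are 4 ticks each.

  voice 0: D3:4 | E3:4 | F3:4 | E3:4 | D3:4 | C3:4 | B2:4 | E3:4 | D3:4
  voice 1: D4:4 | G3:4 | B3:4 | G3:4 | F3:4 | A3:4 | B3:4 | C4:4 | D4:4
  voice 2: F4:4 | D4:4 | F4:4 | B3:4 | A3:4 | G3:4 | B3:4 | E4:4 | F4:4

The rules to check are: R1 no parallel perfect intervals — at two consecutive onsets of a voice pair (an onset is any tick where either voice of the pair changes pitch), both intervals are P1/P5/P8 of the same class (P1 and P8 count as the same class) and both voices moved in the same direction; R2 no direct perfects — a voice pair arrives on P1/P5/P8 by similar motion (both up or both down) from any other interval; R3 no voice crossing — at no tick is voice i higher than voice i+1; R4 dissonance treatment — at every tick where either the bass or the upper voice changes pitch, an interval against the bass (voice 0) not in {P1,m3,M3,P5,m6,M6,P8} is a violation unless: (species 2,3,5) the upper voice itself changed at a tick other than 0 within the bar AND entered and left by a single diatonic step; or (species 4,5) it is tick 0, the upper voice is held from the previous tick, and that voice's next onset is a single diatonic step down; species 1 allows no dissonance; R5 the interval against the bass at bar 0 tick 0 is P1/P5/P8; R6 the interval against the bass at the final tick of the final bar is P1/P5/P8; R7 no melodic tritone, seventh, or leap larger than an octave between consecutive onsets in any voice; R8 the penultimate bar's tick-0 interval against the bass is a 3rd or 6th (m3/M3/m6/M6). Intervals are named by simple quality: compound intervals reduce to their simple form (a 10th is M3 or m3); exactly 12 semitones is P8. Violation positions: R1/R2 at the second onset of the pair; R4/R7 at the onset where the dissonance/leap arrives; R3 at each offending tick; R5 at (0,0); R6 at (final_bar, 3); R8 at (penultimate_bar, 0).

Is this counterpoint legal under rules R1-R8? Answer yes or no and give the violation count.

No (17 violations)

bar 0: v0=D3 v1=D4 v2=F4 (m3)
bar 1: v0=E3 v1=G3 v2=D4 (m7)
bar 2: v0=F3 v1=B3 v2=F4 (P8)
bar 3: v0=E3 v1=G3 v2=B3 (P5)
bar 4: v0=D3 v1=F3 v2=A3 (P5)
bar 5: v0=C3 v1=A3 v2=G3 (P5)
bar 6: v0=B2 v1=B3 v2=B3 (P8)
bar 7: v0=E3 v1=C4 v2=E4 (P8)
bar 8: v0=D3 v1=D4 v2=F4 (m3)
  R5 @ bar0.0: opens on m3
  R2 @ bar1.0: D4/F4 m3 -> G3/D4 P5 similar
  R4 @ bar1.0: E3/D4 m7 untreated
  R2 @ bar2.0: E3/D4 m7 -> F3/F4 P8 similar
  R4 @ bar2.0: F3/B3 TT untreated
  R2 @ bar3.0: F3/F4 P8 -> E3/B3 P5 similar
  R7 @ bar3.0: F4->B3 leap 6st
  R1 @ bar4.0: E3/B3 P5 -> D3/A3 P5 similar
  R1 @ bar5.0: D3/A3 P5 -> C3/G3 P5 similar
  R3 @ bar5.0: A3 above G3
  R3 @ bar5.1: A3 above G3
  R3 @ bar5.2: A3 above G3
  R3 @ bar5.3: A3 above G3
  R2 @ bar6.0: A3/G3 M2 -> B3/B3 P1 similar
  R1 @ bar7.0: B2/B3 P8 -> E3/E4 P8 similar
  R8 @ bar7.0: penult P8 not 3rd/6th
  R6 @ bar8.3: closes on m3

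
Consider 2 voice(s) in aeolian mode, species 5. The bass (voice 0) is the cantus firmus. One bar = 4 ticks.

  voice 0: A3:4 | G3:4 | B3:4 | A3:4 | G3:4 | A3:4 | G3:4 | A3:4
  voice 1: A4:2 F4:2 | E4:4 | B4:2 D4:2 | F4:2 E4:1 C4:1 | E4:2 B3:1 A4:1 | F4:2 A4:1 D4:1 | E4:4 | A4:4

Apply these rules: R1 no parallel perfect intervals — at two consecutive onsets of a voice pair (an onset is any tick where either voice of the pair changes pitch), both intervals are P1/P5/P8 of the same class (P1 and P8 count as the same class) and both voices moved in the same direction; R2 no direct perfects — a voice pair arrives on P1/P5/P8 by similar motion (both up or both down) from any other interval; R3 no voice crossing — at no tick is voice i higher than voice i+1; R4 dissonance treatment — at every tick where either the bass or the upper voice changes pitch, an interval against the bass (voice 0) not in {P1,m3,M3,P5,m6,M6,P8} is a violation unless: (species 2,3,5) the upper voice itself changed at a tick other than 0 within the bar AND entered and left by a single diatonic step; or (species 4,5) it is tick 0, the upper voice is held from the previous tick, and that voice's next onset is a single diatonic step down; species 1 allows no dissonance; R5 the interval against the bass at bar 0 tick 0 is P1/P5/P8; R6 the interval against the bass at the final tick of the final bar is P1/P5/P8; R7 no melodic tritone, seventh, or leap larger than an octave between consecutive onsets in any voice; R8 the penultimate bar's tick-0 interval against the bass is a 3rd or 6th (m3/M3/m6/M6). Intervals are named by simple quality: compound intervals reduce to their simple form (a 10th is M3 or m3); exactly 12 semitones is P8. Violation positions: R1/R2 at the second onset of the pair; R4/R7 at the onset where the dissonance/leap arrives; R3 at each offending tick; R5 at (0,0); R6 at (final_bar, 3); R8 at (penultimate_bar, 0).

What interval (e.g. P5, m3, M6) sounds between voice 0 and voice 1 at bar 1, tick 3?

M6

voice 0=G3 voice 1=E4 -> M6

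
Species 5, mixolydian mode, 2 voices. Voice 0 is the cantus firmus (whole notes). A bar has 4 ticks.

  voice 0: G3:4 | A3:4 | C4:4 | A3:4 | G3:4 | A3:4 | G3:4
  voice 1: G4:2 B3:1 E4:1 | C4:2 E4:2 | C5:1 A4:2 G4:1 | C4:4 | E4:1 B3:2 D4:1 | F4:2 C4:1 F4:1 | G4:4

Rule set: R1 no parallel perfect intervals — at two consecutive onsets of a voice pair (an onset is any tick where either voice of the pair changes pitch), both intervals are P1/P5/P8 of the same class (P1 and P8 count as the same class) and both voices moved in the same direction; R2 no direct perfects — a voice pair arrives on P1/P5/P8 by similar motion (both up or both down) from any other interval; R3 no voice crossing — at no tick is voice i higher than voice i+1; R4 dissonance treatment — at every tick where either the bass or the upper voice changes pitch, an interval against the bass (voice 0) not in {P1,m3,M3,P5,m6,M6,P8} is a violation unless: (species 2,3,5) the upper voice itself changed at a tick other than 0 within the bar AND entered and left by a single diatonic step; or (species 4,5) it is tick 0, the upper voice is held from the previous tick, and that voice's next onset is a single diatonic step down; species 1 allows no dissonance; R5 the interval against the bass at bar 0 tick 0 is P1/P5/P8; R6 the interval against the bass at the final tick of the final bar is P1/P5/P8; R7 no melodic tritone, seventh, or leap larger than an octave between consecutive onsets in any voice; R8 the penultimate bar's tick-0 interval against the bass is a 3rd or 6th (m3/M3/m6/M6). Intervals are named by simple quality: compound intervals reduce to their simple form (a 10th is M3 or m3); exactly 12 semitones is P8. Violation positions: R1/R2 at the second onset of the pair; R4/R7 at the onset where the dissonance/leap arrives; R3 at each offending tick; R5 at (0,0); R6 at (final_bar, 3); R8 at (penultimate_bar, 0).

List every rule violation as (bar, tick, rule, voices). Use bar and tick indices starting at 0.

bar 0: v0=G3 v1=G4 downbeat P8
bar 1: v0=A3 v1=C4 downbeat m3
bar 2: v0=C4 v1=C5 downbeat P8
bar 3: v0=A3 v1=C4 downbeat m3
bar 4: v0=G3 v1=E4 downbeat M6
bar 5: v0=A3 v1=F4 downbeat m6
bar 6: v0=G3 v1=G4 downbeat P8
  -> R2 @ bar 2 tick 0 v(0, 1): A3/E4 P5 -> C4/C5 P8 similar

(2, 0, R2, (0, 1))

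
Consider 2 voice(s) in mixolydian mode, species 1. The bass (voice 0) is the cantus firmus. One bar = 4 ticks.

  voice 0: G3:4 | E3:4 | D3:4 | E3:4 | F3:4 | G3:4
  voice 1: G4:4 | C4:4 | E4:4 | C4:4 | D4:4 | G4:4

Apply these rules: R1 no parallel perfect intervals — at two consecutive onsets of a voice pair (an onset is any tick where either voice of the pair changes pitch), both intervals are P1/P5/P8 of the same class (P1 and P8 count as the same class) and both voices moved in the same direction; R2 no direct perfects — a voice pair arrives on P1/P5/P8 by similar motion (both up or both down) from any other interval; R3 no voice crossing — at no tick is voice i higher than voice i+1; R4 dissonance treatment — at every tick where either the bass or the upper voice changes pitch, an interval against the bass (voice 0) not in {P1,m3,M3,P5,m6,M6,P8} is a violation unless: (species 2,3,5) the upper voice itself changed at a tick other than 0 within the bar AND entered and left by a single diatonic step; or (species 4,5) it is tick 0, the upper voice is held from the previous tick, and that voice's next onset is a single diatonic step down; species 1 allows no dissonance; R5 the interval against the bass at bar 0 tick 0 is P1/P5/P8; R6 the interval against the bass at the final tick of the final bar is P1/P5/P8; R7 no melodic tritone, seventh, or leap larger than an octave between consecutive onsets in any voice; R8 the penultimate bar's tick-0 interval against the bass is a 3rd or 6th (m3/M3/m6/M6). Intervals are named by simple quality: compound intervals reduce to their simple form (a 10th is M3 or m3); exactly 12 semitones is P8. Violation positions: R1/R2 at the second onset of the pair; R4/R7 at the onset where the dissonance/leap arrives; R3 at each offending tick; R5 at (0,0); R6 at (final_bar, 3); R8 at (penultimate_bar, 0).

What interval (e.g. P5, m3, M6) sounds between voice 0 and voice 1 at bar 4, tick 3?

voice 0=F3 voice 1=D4 -> M6

M6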